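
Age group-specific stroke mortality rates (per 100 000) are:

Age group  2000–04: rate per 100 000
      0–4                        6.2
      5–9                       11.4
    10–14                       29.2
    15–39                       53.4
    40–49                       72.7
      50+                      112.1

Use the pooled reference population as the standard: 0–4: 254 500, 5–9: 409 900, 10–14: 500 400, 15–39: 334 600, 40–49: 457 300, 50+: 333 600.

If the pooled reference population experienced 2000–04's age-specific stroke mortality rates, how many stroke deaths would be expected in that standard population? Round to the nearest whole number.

Expected stroke deaths = Σ (standard pop × age-specific rate ÷ 100 000)
= 254 500×6.2/100 000 + 409 900×11.4/100 000 + 500 400×29.2/100 000 + 334 600×53.4/100 000 + 457 300×72.7/100 000 + 333 600×112.1/100 000
= 15.78 + 46.73 + 146.12 + 178.68 + 332.46 + 373.97 = 1093.72.

1094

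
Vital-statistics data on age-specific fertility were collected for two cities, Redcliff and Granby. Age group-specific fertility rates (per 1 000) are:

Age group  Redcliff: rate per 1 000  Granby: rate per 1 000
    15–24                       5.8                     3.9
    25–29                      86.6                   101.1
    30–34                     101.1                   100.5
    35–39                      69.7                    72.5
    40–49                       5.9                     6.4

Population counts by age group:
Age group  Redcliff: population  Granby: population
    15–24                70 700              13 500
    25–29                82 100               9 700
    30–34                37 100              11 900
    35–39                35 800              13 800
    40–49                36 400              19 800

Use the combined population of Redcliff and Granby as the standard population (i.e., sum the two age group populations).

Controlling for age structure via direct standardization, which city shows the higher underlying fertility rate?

Combined standard total = 330 800; weights = 0.2545, 0.2775, 0.1481, 0.1499, 0.1699.
Redcliff: 0.2545×5.8 + 0.2775×86.6 + 0.1481×101.1 + 0.1499×69.7 + 0.1699×5.9 = 51.9372 per 1 000.
Granby: 0.2545×3.9 + 0.2775×101.1 + 0.1481×100.5 + 0.1499×72.5 + 0.1699×6.4 = 55.8934 per 1 000.
The crude rates (53.34 vs 48.86) would put Redcliff higher, but that reflects its age composition; once standardized to a common age structure, Granby has the higher underlying rate.

Granby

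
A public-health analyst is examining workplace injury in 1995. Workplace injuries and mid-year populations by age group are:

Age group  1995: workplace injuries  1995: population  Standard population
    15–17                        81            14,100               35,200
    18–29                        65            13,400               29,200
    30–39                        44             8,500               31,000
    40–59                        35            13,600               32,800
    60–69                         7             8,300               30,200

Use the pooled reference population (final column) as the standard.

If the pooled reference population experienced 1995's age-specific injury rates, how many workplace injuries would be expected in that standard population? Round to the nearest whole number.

614

Age-specific rates per 10,000 for 1995: 57.45, 48.51, 51.76, 25.74, 8.43.
Expected workplace injuries = Σ (standard pop × age-specific rate ÷ 10,000)
= 35,200×57.45/10,000 + 29,200×48.51/10,000 + 31,000×51.76/10,000 + 32,800×25.74/10,000 + 30,200×8.43/10,000
= 202.21 + 141.64 + 160.47 + 84.41 + 25.47 = 614.21.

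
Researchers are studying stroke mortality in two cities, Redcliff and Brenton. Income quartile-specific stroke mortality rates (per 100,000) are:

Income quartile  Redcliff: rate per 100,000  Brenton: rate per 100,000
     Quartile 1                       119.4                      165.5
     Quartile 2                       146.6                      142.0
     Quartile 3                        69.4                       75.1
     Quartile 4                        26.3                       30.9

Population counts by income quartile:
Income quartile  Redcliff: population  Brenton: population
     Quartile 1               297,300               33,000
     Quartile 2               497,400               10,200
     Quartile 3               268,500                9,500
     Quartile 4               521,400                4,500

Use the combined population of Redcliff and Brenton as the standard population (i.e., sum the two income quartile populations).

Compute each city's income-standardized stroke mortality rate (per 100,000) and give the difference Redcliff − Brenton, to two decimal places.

-10.29

Combined standard total = 1,641,800; weights = 0.2012, 0.3092, 0.1693, 0.3203.
Redcliff: 0.2012×119.4 + 0.3092×146.6 + 0.1693×69.4 + 0.3203×26.3 = 89.5215 per 100,000.
Brenton: 0.2012×165.5 + 0.3092×142.0 + 0.1693×75.1 + 0.3203×30.9 = 99.8124 per 100,000.
Difference = 89.5215 − 99.8124 = -10.2909.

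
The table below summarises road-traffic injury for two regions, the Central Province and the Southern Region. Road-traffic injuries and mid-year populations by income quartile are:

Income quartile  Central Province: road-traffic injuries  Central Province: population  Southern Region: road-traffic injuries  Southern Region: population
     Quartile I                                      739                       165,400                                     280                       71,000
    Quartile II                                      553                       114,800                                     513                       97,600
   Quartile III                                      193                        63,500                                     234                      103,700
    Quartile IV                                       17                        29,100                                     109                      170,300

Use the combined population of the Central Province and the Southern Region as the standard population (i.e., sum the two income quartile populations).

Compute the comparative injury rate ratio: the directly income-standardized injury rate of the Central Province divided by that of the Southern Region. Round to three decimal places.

1.059

Income-specific rates per 100,000 for the Central Province: 446.80, 481.71, 303.94, 58.42.
For the Southern Region: 394.37, 525.61, 225.65, 64.00.
Combined standard total = 815,400; weights = 0.2899, 0.2605, 0.2051, 0.2445.
The Central Province: 0.2899×446.80 + 0.2605×481.71 + 0.2051×303.94 + 0.2445×58.42 = 331.6215 per 100,000.
The Southern Region: 0.2899×394.37 + 0.2605×525.61 + 0.2051×225.65 + 0.2445×64.00 = 313.1716 per 100,000.
Ratio = 331.6215 ÷ 313.1716 = 1.05891.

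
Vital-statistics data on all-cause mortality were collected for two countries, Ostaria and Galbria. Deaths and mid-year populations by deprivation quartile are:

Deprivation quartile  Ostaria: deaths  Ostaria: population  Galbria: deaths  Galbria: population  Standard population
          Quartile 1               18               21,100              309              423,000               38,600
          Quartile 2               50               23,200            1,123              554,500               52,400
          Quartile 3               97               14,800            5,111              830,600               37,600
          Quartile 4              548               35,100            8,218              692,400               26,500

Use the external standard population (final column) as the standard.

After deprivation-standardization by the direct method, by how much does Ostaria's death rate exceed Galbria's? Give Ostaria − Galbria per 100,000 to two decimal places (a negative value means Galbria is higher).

81.12

Deprivation-specific rates per 100,000 for Ostaria: 85.31, 215.52, 655.41, 1561.25.
For Galbria: 73.05, 202.52, 615.34, 1186.89.
Standard total = 155,100; weights = 0.2489, 0.3378, 0.2424, 0.1709.
Ostaria: 0.2489×85.31 + 0.3378×215.52 + 0.2424×655.41 + 0.1709×1561.25 = 519.6806 per 100,000.
Galbria: 0.2489×73.05 + 0.3378×202.52 + 0.2424×615.34 + 0.1709×1186.89 = 438.5636 per 100,000.
Difference = 519.6806 − 438.5636 = 81.1169.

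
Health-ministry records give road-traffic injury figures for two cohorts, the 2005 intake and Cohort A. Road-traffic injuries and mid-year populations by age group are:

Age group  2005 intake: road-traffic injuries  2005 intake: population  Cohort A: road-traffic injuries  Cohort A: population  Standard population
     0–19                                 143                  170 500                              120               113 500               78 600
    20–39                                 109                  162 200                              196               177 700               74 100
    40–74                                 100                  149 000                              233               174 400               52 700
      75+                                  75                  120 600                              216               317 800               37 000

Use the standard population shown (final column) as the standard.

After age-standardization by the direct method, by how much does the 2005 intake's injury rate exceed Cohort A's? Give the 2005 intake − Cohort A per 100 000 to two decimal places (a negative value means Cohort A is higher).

Age-specific rates per 100 000 for the 2005 intake: 83.87, 67.20, 67.11, 62.19.
For Cohort A: 105.73, 110.30, 133.60, 67.97.
Standard total = 242 400; weights = 0.3243, 0.3057, 0.2174, 0.1526.
The 2005 intake: 0.3243×83.87 + 0.3057×67.20 + 0.2174×67.11 + 0.1526×62.19 = 71.8224 per 100 000.
Cohort A: 0.3243×105.73 + 0.3057×110.30 + 0.2174×133.60 + 0.1526×67.97 = 107.4208 per 100 000.
Difference = 71.8224 − 107.4208 = -35.5983.

-35.60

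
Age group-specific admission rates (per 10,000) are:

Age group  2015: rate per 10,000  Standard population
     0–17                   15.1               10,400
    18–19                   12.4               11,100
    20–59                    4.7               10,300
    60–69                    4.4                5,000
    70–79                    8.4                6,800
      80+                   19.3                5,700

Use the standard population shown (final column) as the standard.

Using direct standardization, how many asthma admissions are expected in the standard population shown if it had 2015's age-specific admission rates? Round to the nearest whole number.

53

Expected asthma admissions = Σ (standard pop × age-specific rate ÷ 10,000)
= 10,400×15.1/10,000 + 11,100×12.4/10,000 + 10,300×4.7/10,000 + 5,000×4.4/10,000 + 6,800×8.4/10,000 + 5,700×19.3/10,000
= 15.70 + 13.76 + 4.84 + 2.20 + 5.71 + 11.00 = 53.22.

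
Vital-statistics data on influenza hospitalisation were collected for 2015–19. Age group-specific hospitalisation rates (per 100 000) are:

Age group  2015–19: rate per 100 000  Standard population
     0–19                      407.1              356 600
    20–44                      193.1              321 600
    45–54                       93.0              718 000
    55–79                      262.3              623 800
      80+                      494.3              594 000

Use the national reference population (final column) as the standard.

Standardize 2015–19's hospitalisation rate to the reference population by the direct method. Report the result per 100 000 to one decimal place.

279.8

Standard total = 2 614 000; weights = 0.1364, 0.1230, 0.2747, 0.2386, 0.2272.
Standardized rate: 0.1364×407.1 + 0.1230×193.1 + 0.2747×93.0 + 0.2386×262.3 + 0.2272×494.3 = 279.7566 per 100 000.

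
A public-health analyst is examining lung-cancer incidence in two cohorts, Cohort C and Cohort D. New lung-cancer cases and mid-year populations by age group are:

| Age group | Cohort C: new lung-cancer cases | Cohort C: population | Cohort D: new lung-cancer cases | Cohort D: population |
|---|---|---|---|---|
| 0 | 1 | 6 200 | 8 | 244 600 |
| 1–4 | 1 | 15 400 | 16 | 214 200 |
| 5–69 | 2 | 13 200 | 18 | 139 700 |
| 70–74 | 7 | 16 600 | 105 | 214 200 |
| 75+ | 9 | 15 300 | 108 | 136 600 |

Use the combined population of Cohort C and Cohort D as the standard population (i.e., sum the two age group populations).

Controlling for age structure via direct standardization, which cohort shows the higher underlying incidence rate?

Cohort D

Age-specific rates per 100 000 for Cohort C: 16.13, 6.49, 15.15, 42.17, 58.82.
For Cohort D: 3.27, 7.47, 12.88, 49.02, 79.06.
Combined standard total = 1 016 000; weights = 0.2469, 0.2260, 0.1505, 0.2272, 0.1495.
Cohort C: 0.2469×16.13 + 0.2260×6.49 + 0.1505×15.15 + 0.2272×42.17 + 0.1495×58.82 = 26.1029 per 100 000.
Cohort D: 0.2469×3.27 + 0.2260×7.47 + 0.1505×12.88 + 0.2272×49.02 + 0.1495×79.06 = 27.3905 per 100 000.
The crude rates (29.99 vs 26.86) would put Cohort C higher, but that reflects its age composition; once standardized to a common age structure, Cohort D has the higher underlying rate.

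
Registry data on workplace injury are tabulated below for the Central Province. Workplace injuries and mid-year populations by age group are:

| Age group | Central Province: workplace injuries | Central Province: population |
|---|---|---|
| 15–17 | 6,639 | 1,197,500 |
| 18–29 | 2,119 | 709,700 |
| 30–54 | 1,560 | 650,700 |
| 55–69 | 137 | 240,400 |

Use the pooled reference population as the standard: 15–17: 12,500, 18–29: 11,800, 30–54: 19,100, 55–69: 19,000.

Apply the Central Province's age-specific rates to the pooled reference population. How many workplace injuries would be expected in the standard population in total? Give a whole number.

Age-specific rates per 10,000 for the Central Province: 55.44, 29.86, 23.97, 5.70.
Expected workplace injuries = Σ (standard pop × age-specific rate ÷ 10,000)
= 12,500×55.44/10,000 + 11,800×29.86/10,000 + 19,100×23.97/10,000 + 19,000×5.70/10,000
= 69.30 + 35.23 + 45.79 + 10.83 = 161.15.

161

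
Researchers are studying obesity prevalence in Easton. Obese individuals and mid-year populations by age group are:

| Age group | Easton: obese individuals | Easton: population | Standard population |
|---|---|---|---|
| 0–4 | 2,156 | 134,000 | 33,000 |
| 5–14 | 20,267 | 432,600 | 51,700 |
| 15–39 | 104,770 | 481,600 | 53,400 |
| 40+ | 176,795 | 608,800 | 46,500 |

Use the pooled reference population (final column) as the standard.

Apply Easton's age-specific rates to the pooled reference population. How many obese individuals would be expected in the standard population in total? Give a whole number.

Age-specific rates per 1,000 for Easton: 16.090, 46.849, 217.546, 290.399.
Expected obese individuals = Σ (standard pop × age-specific rate ÷ 1,000)
= 33,000×16.090/1,000 + 51,700×46.849/1,000 + 53,400×217.546/1,000 + 46,500×290.399/1,000
= 530.96 + 2422.11 + 11616.94 + 13503.56 = 28073.56.

28074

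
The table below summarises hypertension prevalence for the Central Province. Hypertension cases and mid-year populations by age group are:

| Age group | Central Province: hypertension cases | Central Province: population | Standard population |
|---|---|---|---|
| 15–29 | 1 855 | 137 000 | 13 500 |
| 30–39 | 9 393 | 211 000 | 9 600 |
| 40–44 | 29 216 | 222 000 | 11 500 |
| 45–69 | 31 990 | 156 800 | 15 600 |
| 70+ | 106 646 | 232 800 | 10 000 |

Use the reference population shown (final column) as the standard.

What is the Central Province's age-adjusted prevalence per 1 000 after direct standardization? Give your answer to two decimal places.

Age-specific rates per 1 000 for the Central Province: 13.540, 44.517, 131.604, 204.018, 458.101.
Standard total = 60 200; weights = 0.2243, 0.1595, 0.1910, 0.2591, 0.1661.
Standardized rate: 0.2243×13.540 + 0.1595×44.517 + 0.1910×131.604 + 0.2591×204.018 + 0.1661×458.101 = 164.2406 per 1 000.

164.24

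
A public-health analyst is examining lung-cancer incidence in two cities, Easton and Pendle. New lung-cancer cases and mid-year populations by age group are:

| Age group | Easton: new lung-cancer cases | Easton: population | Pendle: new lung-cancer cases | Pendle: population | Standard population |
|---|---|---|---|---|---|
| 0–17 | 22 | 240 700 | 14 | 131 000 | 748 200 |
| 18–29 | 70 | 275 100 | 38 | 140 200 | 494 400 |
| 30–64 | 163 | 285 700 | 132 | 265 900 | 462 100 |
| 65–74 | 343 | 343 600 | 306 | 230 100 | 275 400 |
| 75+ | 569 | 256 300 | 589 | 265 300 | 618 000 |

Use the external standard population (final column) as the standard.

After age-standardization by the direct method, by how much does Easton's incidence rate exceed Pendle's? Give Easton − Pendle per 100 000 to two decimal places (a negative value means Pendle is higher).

-2.96

Age-specific rates per 100 000 for Easton: 9.14, 25.45, 57.05, 99.83, 222.01.
For Pendle: 10.69, 27.10, 49.64, 132.99, 222.01.
Standard total = 2 598 100; weights = 0.2880, 0.1903, 0.1779, 0.1060, 0.2379.
Easton: 0.2880×9.14 + 0.1903×25.45 + 0.1779×57.05 + 0.1060×99.83 + 0.2379×222.01 = 81.0108 per 100 000.
Pendle: 0.2880×10.69 + 0.1903×27.10 + 0.1779×49.64 + 0.1060×132.99 + 0.2379×222.01 = 83.9707 per 100 000.
Difference = 81.0108 − 83.9707 = -2.9600.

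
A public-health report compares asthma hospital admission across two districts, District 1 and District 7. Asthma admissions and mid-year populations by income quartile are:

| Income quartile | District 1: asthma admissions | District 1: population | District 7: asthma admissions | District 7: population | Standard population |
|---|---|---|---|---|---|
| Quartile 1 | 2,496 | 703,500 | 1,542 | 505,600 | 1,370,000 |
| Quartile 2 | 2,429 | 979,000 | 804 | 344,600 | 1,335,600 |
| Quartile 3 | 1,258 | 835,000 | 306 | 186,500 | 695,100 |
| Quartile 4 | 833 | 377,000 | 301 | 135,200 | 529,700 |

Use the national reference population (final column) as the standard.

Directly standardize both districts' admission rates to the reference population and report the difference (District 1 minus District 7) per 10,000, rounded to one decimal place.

Income-specific rates per 10,000 for District 1: 35.48, 24.81, 15.07, 22.10.
For District 7: 30.50, 23.33, 16.41, 22.26.
Standard total = 3,930,400; weights = 0.3486, 0.3398, 0.1769, 0.1348.
District 1: 0.3486×35.48 + 0.3398×24.81 + 0.1769×15.07 + 0.1348×22.10 = 26.4403 per 10,000.
District 7: 0.3486×30.50 + 0.3398×23.33 + 0.1769×16.41 + 0.1348×22.26 = 24.4611 per 10,000.
Difference = 26.4403 − 24.4611 = 1.9792.

2.0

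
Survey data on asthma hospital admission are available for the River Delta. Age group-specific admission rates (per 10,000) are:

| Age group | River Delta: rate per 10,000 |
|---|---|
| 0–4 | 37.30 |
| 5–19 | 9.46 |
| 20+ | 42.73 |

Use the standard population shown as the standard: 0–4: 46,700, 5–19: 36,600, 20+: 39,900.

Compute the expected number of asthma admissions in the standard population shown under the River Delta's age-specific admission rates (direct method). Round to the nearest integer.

Expected asthma admissions = Σ (standard pop × age-specific rate ÷ 10,000)
= 46,700×37.30/10,000 + 36,600×9.46/10,000 + 39,900×42.73/10,000
= 174.19 + 34.62 + 170.49 = 379.31.

379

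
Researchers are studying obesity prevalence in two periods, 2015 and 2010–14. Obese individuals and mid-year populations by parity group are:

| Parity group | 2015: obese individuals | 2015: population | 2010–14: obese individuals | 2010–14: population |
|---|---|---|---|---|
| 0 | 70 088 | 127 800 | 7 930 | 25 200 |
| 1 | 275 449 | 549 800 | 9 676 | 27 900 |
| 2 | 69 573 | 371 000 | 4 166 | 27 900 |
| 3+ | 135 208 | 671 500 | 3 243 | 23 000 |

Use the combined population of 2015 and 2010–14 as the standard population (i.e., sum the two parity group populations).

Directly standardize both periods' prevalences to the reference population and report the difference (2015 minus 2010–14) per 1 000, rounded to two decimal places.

Parity-specific rates per 1 000 for 2015: 548.419, 500.999, 187.528, 201.352.
For 2010–14: 314.683, 346.810, 149.319, 141.000.
Combined standard total = 1 824 100; weights = 0.0839, 0.3167, 0.2187, 0.3807.
2015: 0.0839×548.419 + 0.3167×500.999 + 0.2187×187.528 + 0.3807×201.352 = 322.3393 per 1 000.
2010–14: 0.0839×314.683 + 0.3167×346.810 + 0.2187×149.319 + 0.3807×141.000 = 222.5681 per 1 000.
Difference = 322.3393 − 222.5681 = 99.7712.

99.77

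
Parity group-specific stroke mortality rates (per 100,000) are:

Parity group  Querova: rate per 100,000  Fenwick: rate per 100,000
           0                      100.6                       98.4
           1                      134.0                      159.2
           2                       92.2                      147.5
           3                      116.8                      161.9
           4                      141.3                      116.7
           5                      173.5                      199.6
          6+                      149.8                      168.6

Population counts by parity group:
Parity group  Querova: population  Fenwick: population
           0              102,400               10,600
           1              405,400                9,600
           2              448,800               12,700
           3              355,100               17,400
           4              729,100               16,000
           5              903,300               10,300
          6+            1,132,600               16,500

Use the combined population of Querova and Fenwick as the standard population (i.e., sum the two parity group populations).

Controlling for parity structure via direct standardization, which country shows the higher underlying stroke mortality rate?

Fenwick

Combined standard total = 4,169,800; weights = 0.0271, 0.0995, 0.1107, 0.0893, 0.1787, 0.2191, 0.2756.
Querova: 0.0271×100.6 + 0.0995×134.0 + 0.1107×92.2 + 0.0893×116.8 + 0.1787×141.3 + 0.2191×173.5 + 0.2756×149.8 = 141.2450 per 100,000.
Fenwick: 0.0271×98.4 + 0.0995×159.2 + 0.1107×147.5 + 0.0893×161.9 + 0.1787×116.7 + 0.2191×199.6 + 0.2756×168.6 = 160.3463 per 100,000.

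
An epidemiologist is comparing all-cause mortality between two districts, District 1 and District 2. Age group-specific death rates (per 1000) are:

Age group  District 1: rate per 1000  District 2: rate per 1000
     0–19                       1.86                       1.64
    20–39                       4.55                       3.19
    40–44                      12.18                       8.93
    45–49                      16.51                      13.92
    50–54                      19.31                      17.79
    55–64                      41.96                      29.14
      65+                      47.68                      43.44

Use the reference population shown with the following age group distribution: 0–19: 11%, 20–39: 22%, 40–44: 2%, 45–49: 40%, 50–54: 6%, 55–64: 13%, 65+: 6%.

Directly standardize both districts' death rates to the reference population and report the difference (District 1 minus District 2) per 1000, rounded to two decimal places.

3.44

Standard weights: 0.11, 0.22, 0.02, 0.40, 0.06, 0.13, 0.06.
District 1: 0.1100×1.86 + 0.2200×4.55 + 0.0200×12.18 + 0.4000×16.51 + 0.0600×19.31 + 0.1300×41.96 + 0.0600×47.68 = 17.5274 per 1000.
District 2: 0.1100×1.64 + 0.2200×3.19 + 0.0200×8.93 + 0.4000×13.92 + 0.0600×17.79 + 0.1300×29.14 + 0.0600×43.44 = 14.0908 per 1000.
Difference = 17.5274 − 14.0908 = 3.4366.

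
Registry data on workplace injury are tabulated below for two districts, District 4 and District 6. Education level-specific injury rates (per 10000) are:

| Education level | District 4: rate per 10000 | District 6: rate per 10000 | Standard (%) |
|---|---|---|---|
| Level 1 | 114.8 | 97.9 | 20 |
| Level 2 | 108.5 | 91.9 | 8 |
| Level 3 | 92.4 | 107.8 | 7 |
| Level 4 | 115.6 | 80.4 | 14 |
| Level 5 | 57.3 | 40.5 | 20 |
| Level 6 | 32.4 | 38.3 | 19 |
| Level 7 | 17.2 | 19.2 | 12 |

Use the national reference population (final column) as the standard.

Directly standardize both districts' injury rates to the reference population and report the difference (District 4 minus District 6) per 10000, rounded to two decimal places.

Standard weights: 0.20, 0.08, 0.07, 0.14, 0.20, 0.19, 0.12.
District 4: 0.2000×114.8 + 0.0800×108.5 + 0.0700×92.4 + 0.1400×115.6 + 0.2000×57.3 + 0.1900×32.4 + 0.1200×17.2 = 73.9720 per 10000.
District 6: 0.2000×97.9 + 0.0800×91.9 + 0.0700×107.8 + 0.1400×80.4 + 0.2000×40.5 + 0.1900×38.3 + 0.1200×19.2 = 63.4150 per 10000.
Difference = 73.9720 − 63.4150 = 10.5570.

10.56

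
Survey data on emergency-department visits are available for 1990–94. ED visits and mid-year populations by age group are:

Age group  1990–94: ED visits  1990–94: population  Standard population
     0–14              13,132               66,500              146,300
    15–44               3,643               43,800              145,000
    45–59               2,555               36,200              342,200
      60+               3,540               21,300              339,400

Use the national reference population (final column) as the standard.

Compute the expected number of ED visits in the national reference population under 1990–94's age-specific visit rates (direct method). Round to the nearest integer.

121510

Age-specific rates per 1,000 for 1990–94: 197.474, 83.174, 70.580, 166.197.
Expected ED visits = Σ (standard pop × age-specific rate ÷ 1,000)
= 146,300×197.474/1,000 + 145,000×83.174/1,000 + 342,200×70.580/1,000 + 339,400×166.197/1,000
= 28890.40 + 12060.16 + 24152.51 + 56407.32 = 121510.40.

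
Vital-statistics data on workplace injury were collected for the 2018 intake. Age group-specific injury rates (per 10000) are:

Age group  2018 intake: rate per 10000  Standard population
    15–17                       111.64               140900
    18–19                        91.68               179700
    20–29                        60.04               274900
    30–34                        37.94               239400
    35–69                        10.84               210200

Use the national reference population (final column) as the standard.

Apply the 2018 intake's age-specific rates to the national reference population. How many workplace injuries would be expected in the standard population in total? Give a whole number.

Expected workplace injuries = Σ (standard pop × age-specific rate ÷ 10000)
= 140900×111.64/10000 + 179700×91.68/10000 + 274900×60.04/10000 + 239400×37.94/10000 + 210200×10.84/10000
= 1573.01 + 1647.49 + 1650.50 + 908.28 + 227.86 = 6007.14.

6007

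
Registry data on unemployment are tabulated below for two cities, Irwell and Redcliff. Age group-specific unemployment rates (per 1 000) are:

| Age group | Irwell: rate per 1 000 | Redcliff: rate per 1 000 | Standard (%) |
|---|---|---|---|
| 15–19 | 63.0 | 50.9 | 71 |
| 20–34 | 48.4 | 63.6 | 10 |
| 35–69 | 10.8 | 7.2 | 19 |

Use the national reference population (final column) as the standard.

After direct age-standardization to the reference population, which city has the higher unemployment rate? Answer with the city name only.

Irwell

Standard weights: 0.71, 0.10, 0.19.
Irwell: 0.7100×63.0 + 0.1000×48.4 + 0.1900×10.8 = 51.6220 per 1 000.
Redcliff: 0.7100×50.9 + 0.1000×63.6 + 0.1900×7.2 = 43.8670 per 1 000.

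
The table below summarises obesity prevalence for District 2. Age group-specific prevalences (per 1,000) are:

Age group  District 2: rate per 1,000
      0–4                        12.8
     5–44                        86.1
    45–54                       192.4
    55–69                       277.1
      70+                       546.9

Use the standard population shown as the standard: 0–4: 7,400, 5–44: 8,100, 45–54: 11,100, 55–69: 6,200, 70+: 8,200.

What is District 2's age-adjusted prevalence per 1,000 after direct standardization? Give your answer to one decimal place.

222.7

Standard total = 41,000; weights = 0.1805, 0.1976, 0.2707, 0.1512, 0.2000.
Standardized rate: 0.1805×12.8 + 0.1976×86.1 + 0.2707×192.4 + 0.1512×277.1 + 0.2000×546.9 = 222.6920 per 1,000.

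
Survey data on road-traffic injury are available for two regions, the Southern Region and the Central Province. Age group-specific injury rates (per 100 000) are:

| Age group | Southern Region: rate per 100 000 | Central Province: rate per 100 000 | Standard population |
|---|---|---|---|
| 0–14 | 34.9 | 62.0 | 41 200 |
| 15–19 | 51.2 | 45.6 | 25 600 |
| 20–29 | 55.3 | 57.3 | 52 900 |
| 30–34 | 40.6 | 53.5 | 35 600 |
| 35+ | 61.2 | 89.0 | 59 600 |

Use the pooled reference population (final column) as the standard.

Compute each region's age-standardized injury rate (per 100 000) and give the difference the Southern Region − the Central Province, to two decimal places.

-14.87

Standard total = 214 900; weights = 0.1917, 0.1191, 0.2462, 0.1657, 0.2773.
The Southern Region: 0.1917×34.9 + 0.1191×51.2 + 0.2462×55.3 + 0.1657×40.6 + 0.2773×61.2 = 50.1017 per 100 000.
The Central Province: 0.1917×62.0 + 0.1191×45.6 + 0.2462×57.3 + 0.1657×53.5 + 0.2773×89.0 = 64.9694 per 100 000.
Difference = 50.1017 − 64.9694 = -14.8678.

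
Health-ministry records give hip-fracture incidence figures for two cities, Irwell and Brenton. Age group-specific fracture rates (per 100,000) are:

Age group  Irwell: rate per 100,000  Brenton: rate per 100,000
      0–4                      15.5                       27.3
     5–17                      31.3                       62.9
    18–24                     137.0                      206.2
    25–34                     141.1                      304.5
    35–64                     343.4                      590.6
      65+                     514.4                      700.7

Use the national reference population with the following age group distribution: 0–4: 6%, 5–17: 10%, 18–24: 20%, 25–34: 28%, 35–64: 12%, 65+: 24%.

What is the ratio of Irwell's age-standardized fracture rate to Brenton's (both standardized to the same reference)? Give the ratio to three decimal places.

Standard weights: 0.06, 0.10, 0.20, 0.28, 0.12, 0.24.
Irwell: 0.0600×15.5 + 0.1000×31.3 + 0.2000×137.0 + 0.2800×141.1 + 0.1200×343.4 + 0.2400×514.4 = 235.6320 per 100,000.
Brenton: 0.0600×27.3 + 0.1000×62.9 + 0.2000×206.2 + 0.2800×304.5 + 0.1200×590.6 + 0.2400×700.7 = 373.4680 per 100,000.
Ratio = 235.6320 ÷ 373.4680 = 0.63093.

0.631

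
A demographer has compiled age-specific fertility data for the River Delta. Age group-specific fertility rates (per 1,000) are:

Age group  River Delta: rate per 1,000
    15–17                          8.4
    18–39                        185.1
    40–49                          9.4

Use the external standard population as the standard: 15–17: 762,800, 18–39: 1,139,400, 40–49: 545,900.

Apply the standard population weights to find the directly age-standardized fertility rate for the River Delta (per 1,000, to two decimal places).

90.86

Standard total = 2,448,100; weights = 0.3116, 0.4654, 0.2230.
Standardized rate: 0.3116×8.4 + 0.4654×185.1 + 0.2230×9.4 = 90.8631 per 1,000.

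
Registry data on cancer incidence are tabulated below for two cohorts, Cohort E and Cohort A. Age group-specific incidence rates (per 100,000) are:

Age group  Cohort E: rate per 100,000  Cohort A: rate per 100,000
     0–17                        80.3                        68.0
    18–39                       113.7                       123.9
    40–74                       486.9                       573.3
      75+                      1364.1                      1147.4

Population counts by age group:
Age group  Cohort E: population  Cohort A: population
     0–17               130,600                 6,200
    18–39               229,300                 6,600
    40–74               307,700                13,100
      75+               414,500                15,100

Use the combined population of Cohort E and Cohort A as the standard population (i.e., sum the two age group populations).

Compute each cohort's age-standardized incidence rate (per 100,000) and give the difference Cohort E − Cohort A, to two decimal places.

Combined standard total = 1,123,100; weights = 0.1218, 0.2100, 0.2856, 0.3825.
Cohort E: 0.1218×80.3 + 0.2100×113.7 + 0.2856×486.9 + 0.3825×1364.1 = 694.5256 per 100,000.
Cohort A: 0.1218×68.0 + 0.2100×123.9 + 0.2856×573.3 + 0.3825×1147.4 = 636.9585 per 100,000.
Difference = 694.5256 − 636.9585 = 57.5671.

57.57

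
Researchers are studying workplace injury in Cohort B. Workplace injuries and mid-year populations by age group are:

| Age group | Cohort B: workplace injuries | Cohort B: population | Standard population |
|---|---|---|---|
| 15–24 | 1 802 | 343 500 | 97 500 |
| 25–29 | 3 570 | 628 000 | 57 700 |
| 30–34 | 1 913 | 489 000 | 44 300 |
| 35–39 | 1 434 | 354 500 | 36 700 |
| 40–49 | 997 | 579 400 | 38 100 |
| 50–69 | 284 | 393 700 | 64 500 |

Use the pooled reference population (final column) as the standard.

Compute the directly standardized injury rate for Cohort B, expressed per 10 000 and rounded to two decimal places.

37.58

Age-specific rates per 10 000 for Cohort B: 52.46, 56.85, 39.12, 40.45, 17.21, 7.21.
Standard total = 338 800; weights = 0.2878, 0.1703, 0.1308, 0.1083, 0.1125, 0.1904.
Standardized rate: 0.2878×52.46 + 0.1703×56.85 + 0.1308×39.12 + 0.1083×40.45 + 0.1125×17.21 + 0.1904×7.21 = 37.5839 per 10 000.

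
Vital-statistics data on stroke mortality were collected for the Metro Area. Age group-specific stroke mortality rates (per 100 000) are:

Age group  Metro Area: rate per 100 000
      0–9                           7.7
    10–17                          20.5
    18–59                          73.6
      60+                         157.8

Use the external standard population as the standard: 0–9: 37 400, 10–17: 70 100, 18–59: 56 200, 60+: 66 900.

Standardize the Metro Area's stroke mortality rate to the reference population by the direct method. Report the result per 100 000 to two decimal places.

71.20

Standard total = 230 600; weights = 0.1622, 0.3040, 0.2437, 0.2901.
Standardized rate: 0.1622×7.7 + 0.3040×20.5 + 0.2437×73.6 + 0.2901×157.8 = 71.1976 per 100 000.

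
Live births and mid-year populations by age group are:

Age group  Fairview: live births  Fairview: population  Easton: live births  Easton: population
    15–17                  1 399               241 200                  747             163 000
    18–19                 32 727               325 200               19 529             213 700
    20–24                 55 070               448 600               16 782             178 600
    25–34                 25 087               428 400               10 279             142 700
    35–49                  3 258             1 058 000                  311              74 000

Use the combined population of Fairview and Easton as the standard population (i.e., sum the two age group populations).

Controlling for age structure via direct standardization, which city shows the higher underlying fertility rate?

Fairview

Age-specific rates per 1 000 for Fairview: 5.800, 100.637, 122.760, 58.560, 3.079.
For Easton: 4.583, 91.385, 93.964, 72.032, 4.203.
Combined standard total = 3 273 400; weights = 0.1235, 0.1646, 0.1916, 0.1745, 0.3458.
Fairview: 0.1235×5.800 + 0.1646×100.637 + 0.1916×122.760 + 0.1745×58.560 + 0.3458×3.079 = 52.0870 per 1 000.
Easton: 0.1235×4.583 + 0.1646×91.385 + 0.1916×93.964 + 0.1745×72.032 + 0.3458×4.203 = 47.6352 per 1 000.
The crude rates (46.99 vs 61.72) would put Easton higher, but that reflects its age composition; once standardized to a common age structure, Fairview has the higher underlying rate.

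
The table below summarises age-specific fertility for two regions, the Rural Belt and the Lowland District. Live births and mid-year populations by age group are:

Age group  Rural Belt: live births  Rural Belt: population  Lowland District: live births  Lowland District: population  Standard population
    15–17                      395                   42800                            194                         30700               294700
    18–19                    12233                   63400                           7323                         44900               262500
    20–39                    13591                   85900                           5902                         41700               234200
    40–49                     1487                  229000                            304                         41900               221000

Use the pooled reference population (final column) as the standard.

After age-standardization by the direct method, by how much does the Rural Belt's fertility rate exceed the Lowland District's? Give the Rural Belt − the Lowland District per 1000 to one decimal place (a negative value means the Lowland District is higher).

12.3

Age-specific rates per 1000 for the Rural Belt: 9.229, 192.950, 158.219, 6.493.
For the Lowland District: 6.319, 163.096, 141.535, 7.255.
Standard total = 1012400; weights = 0.2911, 0.2593, 0.2313, 0.2183.
The Rural Belt: 0.2911×9.229 + 0.2593×192.950 + 0.2313×158.219 + 0.2183×6.493 = 90.7338 per 1000.
The Lowland District: 0.2911×6.319 + 0.2593×163.096 + 0.2313×141.535 + 0.2183×7.255 = 78.4530 per 1000.
Difference = 90.7338 − 78.4530 = 12.2809.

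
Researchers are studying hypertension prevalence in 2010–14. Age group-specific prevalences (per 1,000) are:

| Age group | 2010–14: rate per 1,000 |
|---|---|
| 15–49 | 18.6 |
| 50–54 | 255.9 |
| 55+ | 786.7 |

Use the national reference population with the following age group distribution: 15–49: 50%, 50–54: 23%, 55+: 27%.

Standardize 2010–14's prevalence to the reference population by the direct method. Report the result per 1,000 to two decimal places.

280.57

Standard weights: 0.50, 0.23, 0.27.
Standardized rate: 0.5000×18.6 + 0.2300×255.9 + 0.2700×786.7 = 280.5660 per 1,000.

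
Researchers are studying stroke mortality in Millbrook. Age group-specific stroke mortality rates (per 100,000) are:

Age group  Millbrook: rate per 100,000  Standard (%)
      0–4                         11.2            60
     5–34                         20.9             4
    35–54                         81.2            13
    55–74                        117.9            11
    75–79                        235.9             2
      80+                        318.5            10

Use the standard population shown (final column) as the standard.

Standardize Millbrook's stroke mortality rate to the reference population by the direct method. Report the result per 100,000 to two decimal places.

Standard weights: 0.60, 0.04, 0.13, 0.11, 0.02, 0.10.
Standardized rate: 0.6000×11.2 + 0.0400×20.9 + 0.1300×81.2 + 0.1100×117.9 + 0.0200×235.9 + 0.1000×318.5 = 67.6490 per 100,000.

67.65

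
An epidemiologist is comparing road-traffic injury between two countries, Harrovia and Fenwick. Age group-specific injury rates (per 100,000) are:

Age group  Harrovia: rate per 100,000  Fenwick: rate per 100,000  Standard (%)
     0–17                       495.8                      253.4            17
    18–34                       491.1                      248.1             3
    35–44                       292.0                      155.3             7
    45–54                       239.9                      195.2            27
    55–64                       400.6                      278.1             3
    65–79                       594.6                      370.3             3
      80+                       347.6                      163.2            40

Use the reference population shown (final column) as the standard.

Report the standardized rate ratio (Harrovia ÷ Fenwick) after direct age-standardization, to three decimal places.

1.776

Standard weights: 0.17, 0.03, 0.07, 0.27, 0.03, 0.03, 0.40.
Harrovia: 0.1700×495.8 + 0.0300×491.1 + 0.0700×292.0 + 0.2700×239.9 + 0.0300×400.6 + 0.0300×594.6 + 0.4000×347.6 = 353.1280 per 100,000.
Fenwick: 0.1700×253.4 + 0.0300×248.1 + 0.0700×155.3 + 0.2700×195.2 + 0.0300×278.1 + 0.0300×370.3 + 0.4000×163.2 = 198.8280 per 100,000.
Ratio = 353.1280 ÷ 198.8280 = 1.77605.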